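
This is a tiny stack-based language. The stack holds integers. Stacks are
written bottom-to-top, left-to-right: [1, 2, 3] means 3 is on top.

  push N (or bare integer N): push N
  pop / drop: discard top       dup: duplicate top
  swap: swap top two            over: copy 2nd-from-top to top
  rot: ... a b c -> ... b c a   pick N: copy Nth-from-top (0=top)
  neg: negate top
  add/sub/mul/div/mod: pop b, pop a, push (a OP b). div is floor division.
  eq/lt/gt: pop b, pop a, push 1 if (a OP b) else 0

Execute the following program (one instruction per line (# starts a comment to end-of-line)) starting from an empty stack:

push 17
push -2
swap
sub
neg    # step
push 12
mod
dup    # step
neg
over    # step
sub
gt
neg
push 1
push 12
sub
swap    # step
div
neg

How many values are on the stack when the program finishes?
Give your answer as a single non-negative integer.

Answer: 1

Derivation:
After 'push 17': stack = [17] (depth 1)
After 'push -2': stack = [17, -2] (depth 2)
After 'swap': stack = [-2, 17] (depth 2)
After 'sub': stack = [-19] (depth 1)
After 'neg': stack = [19] (depth 1)
After 'push 12': stack = [19, 12] (depth 2)
After 'mod': stack = [7] (depth 1)
After 'dup': stack = [7, 7] (depth 2)
After 'neg': stack = [7, -7] (depth 2)
After 'over': stack = [7, -7, 7] (depth 3)
After 'sub': stack = [7, -14] (depth 2)
After 'gt': stack = [1] (depth 1)
After 'neg': stack = [-1] (depth 1)
After 'push 1': stack = [-1, 1] (depth 2)
After 'push 12': stack = [-1, 1, 12] (depth 3)
After 'sub': stack = [-1, -11] (depth 2)
After 'swap': stack = [-11, -1] (depth 2)
After 'div': stack = [11] (depth 1)
After 'neg': stack = [-11] (depth 1)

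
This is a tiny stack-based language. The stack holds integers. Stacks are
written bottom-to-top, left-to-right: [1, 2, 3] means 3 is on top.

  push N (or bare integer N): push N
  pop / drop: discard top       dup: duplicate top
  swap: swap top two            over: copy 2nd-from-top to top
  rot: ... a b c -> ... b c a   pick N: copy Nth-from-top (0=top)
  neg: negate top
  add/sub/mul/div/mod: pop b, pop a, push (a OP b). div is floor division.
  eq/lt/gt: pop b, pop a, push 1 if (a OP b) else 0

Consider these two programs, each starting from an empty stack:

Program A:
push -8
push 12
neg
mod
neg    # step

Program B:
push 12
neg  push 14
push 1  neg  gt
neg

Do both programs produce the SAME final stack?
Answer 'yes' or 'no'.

Answer: no

Derivation:
Program A trace:
  After 'push -8': [-8]
  After 'push 12': [-8, 12]
  After 'neg': [-8, -12]
  After 'mod': [-8]
  After 'neg': [8]
Program A final stack: [8]

Program B trace:
  After 'push 12': [12]
  After 'neg': [-12]
  After 'push 14': [-12, 14]
  After 'push 1': [-12, 14, 1]
  After 'neg': [-12, 14, -1]
  After 'gt': [-12, 1]
  After 'neg': [-12, -1]
Program B final stack: [-12, -1]
Same: no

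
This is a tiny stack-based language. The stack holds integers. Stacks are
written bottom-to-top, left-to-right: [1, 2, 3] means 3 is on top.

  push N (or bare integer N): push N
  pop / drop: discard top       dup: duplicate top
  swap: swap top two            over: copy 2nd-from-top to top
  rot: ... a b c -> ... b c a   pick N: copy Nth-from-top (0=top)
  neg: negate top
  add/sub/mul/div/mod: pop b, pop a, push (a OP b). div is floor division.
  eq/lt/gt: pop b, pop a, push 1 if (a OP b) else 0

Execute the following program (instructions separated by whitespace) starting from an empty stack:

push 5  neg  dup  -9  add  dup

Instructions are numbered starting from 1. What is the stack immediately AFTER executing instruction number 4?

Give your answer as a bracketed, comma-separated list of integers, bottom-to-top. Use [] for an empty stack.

Step 1 ('push 5'): [5]
Step 2 ('neg'): [-5]
Step 3 ('dup'): [-5, -5]
Step 4 ('-9'): [-5, -5, -9]

Answer: [-5, -5, -9]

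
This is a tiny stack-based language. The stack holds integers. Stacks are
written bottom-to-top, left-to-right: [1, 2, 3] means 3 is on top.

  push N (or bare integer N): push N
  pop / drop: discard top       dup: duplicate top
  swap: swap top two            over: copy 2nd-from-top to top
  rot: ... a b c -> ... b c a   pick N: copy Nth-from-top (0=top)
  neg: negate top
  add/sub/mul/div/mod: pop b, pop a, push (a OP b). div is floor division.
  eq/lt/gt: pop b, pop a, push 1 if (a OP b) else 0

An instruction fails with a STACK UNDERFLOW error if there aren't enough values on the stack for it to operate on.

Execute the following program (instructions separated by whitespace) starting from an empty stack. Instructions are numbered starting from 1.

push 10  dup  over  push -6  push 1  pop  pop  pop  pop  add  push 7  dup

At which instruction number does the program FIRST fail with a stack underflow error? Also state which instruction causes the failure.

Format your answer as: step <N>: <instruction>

Step 1 ('push 10'): stack = [10], depth = 1
Step 2 ('dup'): stack = [10, 10], depth = 2
Step 3 ('over'): stack = [10, 10, 10], depth = 3
Step 4 ('push -6'): stack = [10, 10, 10, -6], depth = 4
Step 5 ('push 1'): stack = [10, 10, 10, -6, 1], depth = 5
Step 6 ('pop'): stack = [10, 10, 10, -6], depth = 4
Step 7 ('pop'): stack = [10, 10, 10], depth = 3
Step 8 ('pop'): stack = [10, 10], depth = 2
Step 9 ('pop'): stack = [10], depth = 1
Step 10 ('add'): needs 2 value(s) but depth is 1 — STACK UNDERFLOW

Answer: step 10: add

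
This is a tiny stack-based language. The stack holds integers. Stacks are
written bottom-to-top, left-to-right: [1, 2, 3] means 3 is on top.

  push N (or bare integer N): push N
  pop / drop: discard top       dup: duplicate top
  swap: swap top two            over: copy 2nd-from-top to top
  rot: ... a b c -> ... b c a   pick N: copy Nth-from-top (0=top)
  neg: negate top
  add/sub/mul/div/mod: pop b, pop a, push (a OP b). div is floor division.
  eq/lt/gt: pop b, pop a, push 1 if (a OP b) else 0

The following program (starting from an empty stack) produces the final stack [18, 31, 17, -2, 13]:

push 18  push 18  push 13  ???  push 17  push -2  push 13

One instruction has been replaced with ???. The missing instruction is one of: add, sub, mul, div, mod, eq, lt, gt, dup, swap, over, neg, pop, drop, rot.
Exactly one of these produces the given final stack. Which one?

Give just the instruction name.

Answer: add

Derivation:
Stack before ???: [18, 18, 13]
Stack after ???:  [18, 31]
The instruction that transforms [18, 18, 13] -> [18, 31] is: add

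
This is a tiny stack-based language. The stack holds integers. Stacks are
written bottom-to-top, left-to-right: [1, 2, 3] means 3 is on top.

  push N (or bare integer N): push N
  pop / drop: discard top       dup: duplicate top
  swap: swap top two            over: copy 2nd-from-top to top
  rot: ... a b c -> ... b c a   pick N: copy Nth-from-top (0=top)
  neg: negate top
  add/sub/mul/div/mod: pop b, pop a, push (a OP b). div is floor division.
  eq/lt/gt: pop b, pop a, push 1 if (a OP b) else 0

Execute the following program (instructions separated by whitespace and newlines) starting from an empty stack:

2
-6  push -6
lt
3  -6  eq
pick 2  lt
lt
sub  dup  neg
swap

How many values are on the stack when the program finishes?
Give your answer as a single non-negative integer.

After 'push 2': stack = [2] (depth 1)
After 'push -6': stack = [2, -6] (depth 2)
After 'push -6': stack = [2, -6, -6] (depth 3)
After 'lt': stack = [2, 0] (depth 2)
After 'push 3': stack = [2, 0, 3] (depth 3)
After 'push -6': stack = [2, 0, 3, -6] (depth 4)
After 'eq': stack = [2, 0, 0] (depth 3)
After 'pick 2': stack = [2, 0, 0, 2] (depth 4)
After 'lt': stack = [2, 0, 1] (depth 3)
After 'lt': stack = [2, 1] (depth 2)
After 'sub': stack = [1] (depth 1)
After 'dup': stack = [1, 1] (depth 2)
After 'neg': stack = [1, -1] (depth 2)
After 'swap': stack = [-1, 1] (depth 2)

Answer: 2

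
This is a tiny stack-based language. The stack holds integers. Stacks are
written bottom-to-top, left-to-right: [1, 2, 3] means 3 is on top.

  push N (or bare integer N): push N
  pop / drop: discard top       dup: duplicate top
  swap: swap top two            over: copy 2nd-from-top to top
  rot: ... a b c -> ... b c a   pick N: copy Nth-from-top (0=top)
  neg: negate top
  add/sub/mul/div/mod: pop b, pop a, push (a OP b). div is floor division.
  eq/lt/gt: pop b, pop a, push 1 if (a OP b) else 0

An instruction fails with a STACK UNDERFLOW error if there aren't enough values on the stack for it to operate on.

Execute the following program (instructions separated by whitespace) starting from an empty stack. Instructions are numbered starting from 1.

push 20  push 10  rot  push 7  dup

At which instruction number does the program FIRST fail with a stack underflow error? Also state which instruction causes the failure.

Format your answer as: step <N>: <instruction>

Step 1 ('push 20'): stack = [20], depth = 1
Step 2 ('push 10'): stack = [20, 10], depth = 2
Step 3 ('rot'): needs 3 value(s) but depth is 2 — STACK UNDERFLOW

Answer: step 3: rot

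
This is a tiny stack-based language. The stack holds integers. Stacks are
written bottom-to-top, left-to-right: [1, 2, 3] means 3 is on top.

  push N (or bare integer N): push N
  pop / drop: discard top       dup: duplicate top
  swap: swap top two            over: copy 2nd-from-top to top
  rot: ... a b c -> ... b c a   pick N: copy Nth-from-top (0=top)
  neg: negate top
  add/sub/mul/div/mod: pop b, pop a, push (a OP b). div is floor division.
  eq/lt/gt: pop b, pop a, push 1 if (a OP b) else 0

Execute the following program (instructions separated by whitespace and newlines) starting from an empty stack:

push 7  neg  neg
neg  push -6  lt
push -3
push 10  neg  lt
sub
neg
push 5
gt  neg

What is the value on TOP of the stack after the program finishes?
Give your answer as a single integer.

After 'push 7': [7]
After 'neg': [-7]
After 'neg': [7]
After 'neg': [-7]
After 'push -6': [-7, -6]
After 'lt': [1]
After 'push -3': [1, -3]
After 'push 10': [1, -3, 10]
After 'neg': [1, -3, -10]
After 'lt': [1, 0]
After 'sub': [1]
After 'neg': [-1]
After 'push 5': [-1, 5]
After 'gt': [0]
After 'neg': [0]

Answer: 0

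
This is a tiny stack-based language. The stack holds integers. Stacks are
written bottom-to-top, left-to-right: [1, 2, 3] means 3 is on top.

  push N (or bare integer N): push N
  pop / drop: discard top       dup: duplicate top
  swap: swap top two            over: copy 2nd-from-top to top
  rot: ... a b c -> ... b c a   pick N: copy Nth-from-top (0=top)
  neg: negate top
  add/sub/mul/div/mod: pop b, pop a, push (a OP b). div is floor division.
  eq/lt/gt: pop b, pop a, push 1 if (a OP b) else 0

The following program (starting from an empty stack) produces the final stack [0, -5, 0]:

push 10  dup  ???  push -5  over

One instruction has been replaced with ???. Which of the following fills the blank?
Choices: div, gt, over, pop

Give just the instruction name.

Answer: gt

Derivation:
Stack before ???: [10, 10]
Stack after ???:  [0]
Checking each choice:
  div: produces [1, -5, 1]
  gt: MATCH
  over: produces [10, 10, 10, -5, 10]
  pop: produces [10, -5, 10]


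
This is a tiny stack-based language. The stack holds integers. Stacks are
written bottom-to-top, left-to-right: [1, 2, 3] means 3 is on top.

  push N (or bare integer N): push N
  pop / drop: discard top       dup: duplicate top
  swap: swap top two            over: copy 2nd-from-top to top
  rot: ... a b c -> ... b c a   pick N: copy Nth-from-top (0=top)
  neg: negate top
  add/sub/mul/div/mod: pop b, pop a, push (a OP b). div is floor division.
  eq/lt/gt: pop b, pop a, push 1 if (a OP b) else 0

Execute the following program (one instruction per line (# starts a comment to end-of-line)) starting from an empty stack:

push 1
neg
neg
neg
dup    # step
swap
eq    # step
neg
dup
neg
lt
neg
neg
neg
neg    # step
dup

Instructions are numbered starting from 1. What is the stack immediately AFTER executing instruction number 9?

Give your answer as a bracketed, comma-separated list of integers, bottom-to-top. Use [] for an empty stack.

Step 1 ('push 1'): [1]
Step 2 ('neg'): [-1]
Step 3 ('neg'): [1]
Step 4 ('neg'): [-1]
Step 5 ('dup'): [-1, -1]
Step 6 ('swap'): [-1, -1]
Step 7 ('eq'): [1]
Step 8 ('neg'): [-1]
Step 9 ('dup'): [-1, -1]

Answer: [-1, -1]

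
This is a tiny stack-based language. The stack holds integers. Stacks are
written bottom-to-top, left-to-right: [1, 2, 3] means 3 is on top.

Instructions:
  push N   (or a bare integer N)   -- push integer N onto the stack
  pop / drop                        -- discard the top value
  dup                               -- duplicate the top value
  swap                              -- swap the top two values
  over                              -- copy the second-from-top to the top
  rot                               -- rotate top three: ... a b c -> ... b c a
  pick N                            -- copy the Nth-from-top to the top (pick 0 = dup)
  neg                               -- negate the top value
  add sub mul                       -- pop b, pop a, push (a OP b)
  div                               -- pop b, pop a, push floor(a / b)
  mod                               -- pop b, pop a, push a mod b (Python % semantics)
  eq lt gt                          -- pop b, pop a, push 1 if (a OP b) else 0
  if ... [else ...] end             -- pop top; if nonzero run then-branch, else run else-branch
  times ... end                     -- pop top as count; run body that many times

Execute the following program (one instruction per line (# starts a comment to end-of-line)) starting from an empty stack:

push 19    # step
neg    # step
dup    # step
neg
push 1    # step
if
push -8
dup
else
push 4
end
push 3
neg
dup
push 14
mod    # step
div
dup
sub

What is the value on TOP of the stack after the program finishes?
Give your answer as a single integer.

Answer: 0

Derivation:
After 'push 19': [19]
After 'neg': [-19]
After 'dup': [-19, -19]
After 'neg': [-19, 19]
After 'push 1': [-19, 19, 1]
After 'if': [-19, 19]
After 'push -8': [-19, 19, -8]
After 'dup': [-19, 19, -8, -8]
After 'push 3': [-19, 19, -8, -8, 3]
After 'neg': [-19, 19, -8, -8, -3]
After 'dup': [-19, 19, -8, -8, -3, -3]
After 'push 14': [-19, 19, -8, -8, -3, -3, 14]
After 'mod': [-19, 19, -8, -8, -3, 11]
After 'div': [-19, 19, -8, -8, -1]
After 'dup': [-19, 19, -8, -8, -1, -1]
After 'sub': [-19, 19, -8, -8, 0]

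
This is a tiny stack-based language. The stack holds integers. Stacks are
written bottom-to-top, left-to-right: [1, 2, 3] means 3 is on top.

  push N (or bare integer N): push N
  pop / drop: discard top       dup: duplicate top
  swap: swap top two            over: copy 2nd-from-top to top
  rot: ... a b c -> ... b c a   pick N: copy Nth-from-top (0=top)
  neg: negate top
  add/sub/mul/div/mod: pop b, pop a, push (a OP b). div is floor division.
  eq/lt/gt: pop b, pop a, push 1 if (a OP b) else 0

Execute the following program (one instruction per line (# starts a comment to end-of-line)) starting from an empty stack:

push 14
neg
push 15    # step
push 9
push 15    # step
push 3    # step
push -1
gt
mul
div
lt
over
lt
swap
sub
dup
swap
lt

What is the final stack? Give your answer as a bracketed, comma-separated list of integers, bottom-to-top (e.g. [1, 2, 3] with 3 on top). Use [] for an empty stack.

Answer: [0]

Derivation:
After 'push 14': [14]
After 'neg': [-14]
After 'push 15': [-14, 15]
After 'push 9': [-14, 15, 9]
After 'push 15': [-14, 15, 9, 15]
After 'push 3': [-14, 15, 9, 15, 3]
After 'push -1': [-14, 15, 9, 15, 3, -1]
After 'gt': [-14, 15, 9, 15, 1]
After 'mul': [-14, 15, 9, 15]
After 'div': [-14, 15, 0]
After 'lt': [-14, 0]
After 'over': [-14, 0, -14]
After 'lt': [-14, 0]
After 'swap': [0, -14]
After 'sub': [14]
After 'dup': [14, 14]
After 'swap': [14, 14]
After 'lt': [0]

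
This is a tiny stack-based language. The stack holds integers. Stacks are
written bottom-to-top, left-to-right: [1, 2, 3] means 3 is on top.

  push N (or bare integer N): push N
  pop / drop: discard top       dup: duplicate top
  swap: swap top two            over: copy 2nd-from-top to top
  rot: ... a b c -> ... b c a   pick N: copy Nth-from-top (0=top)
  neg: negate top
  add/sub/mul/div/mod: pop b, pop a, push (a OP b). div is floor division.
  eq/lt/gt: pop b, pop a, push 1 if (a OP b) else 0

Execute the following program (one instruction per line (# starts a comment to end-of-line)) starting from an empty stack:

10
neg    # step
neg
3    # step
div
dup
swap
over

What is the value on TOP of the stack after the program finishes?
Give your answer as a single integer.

After 'push 10': [10]
After 'neg': [-10]
After 'neg': [10]
After 'push 3': [10, 3]
After 'div': [3]
After 'dup': [3, 3]
After 'swap': [3, 3]
After 'over': [3, 3, 3]

Answer: 3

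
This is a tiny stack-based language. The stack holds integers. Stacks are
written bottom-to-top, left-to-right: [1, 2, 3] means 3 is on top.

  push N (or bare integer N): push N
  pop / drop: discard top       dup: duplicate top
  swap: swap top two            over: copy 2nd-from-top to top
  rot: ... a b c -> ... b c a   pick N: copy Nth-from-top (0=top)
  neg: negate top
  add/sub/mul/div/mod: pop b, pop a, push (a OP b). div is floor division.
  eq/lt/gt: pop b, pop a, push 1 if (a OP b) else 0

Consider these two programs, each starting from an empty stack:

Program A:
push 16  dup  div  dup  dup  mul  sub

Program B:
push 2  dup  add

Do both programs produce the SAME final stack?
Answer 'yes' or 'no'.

Program A trace:
  After 'push 16': [16]
  After 'dup': [16, 16]
  After 'div': [1]
  After 'dup': [1, 1]
  After 'dup': [1, 1, 1]
  After 'mul': [1, 1]
  After 'sub': [0]
Program A final stack: [0]

Program B trace:
  After 'push 2': [2]
  After 'dup': [2, 2]
  After 'add': [4]
Program B final stack: [4]
Same: no

Answer: no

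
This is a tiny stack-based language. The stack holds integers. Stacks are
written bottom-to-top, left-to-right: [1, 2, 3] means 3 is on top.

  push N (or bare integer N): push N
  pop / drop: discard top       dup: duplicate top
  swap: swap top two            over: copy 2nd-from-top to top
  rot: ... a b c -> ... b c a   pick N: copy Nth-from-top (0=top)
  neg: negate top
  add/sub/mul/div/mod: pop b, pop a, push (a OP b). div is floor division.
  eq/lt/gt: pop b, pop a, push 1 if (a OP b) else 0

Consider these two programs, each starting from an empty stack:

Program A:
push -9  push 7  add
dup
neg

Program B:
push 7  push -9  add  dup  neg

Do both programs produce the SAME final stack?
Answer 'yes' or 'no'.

Program A trace:
  After 'push -9': [-9]
  After 'push 7': [-9, 7]
  After 'add': [-2]
  After 'dup': [-2, -2]
  After 'neg': [-2, 2]
Program A final stack: [-2, 2]

Program B trace:
  After 'push 7': [7]
  After 'push -9': [7, -9]
  After 'add': [-2]
  After 'dup': [-2, -2]
  After 'neg': [-2, 2]
Program B final stack: [-2, 2]
Same: yes

Answer: yes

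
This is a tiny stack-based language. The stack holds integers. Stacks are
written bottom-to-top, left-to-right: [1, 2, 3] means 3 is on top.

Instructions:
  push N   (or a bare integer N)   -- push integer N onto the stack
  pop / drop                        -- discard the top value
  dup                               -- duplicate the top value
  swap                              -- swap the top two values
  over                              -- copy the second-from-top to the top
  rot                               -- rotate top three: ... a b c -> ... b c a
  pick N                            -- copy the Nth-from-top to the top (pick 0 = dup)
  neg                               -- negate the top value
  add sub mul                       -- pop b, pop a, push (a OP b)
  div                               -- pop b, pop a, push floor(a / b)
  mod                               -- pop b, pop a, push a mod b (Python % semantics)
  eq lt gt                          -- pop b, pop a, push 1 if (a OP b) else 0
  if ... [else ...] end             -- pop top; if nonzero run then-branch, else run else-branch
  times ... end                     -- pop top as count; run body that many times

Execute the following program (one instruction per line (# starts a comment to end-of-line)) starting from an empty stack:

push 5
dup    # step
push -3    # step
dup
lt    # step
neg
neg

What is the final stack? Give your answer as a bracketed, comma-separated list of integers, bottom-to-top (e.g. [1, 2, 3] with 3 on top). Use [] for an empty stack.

Answer: [5, 5, 0]

Derivation:
After 'push 5': [5]
After 'dup': [5, 5]
After 'push -3': [5, 5, -3]
After 'dup': [5, 5, -3, -3]
After 'lt': [5, 5, 0]
After 'neg': [5, 5, 0]
After 'neg': [5, 5, 0]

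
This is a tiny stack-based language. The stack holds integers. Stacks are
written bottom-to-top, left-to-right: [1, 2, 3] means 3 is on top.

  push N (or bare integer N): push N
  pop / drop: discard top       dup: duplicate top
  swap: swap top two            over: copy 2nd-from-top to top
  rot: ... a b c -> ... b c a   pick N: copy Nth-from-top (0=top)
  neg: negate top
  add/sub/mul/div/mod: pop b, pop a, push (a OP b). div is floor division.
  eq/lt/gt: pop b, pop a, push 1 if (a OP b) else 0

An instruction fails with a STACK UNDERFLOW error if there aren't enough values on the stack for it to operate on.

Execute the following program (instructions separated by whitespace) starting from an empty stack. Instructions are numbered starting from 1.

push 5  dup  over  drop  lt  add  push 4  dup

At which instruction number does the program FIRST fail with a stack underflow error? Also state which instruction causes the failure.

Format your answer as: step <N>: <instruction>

Answer: step 6: add

Derivation:
Step 1 ('push 5'): stack = [5], depth = 1
Step 2 ('dup'): stack = [5, 5], depth = 2
Step 3 ('over'): stack = [5, 5, 5], depth = 3
Step 4 ('drop'): stack = [5, 5], depth = 2
Step 5 ('lt'): stack = [0], depth = 1
Step 6 ('add'): needs 2 value(s) but depth is 1 — STACK UNDERFLOW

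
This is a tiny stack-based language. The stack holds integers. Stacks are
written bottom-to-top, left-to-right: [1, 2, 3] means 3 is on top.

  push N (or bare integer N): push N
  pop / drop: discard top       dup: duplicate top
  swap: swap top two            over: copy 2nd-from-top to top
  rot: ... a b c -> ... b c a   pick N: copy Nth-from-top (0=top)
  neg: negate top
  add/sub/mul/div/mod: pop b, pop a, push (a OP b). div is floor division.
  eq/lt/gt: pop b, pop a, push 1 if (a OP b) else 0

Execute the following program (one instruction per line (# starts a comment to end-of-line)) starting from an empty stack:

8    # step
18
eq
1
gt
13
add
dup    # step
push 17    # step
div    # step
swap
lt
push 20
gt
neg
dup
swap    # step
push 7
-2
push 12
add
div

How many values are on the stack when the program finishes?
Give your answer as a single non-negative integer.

Answer: 3

Derivation:
After 'push 8': stack = [8] (depth 1)
After 'push 18': stack = [8, 18] (depth 2)
After 'eq': stack = [0] (depth 1)
After 'push 1': stack = [0, 1] (depth 2)
After 'gt': stack = [0] (depth 1)
After 'push 13': stack = [0, 13] (depth 2)
After 'add': stack = [13] (depth 1)
After 'dup': stack = [13, 13] (depth 2)
After 'push 17': stack = [13, 13, 17] (depth 3)
After 'div': stack = [13, 0] (depth 2)
  ...
After 'push 20': stack = [1, 20] (depth 2)
After 'gt': stack = [0] (depth 1)
After 'neg': stack = [0] (depth 1)
After 'dup': stack = [0, 0] (depth 2)
After 'swap': stack = [0, 0] (depth 2)
After 'push 7': stack = [0, 0, 7] (depth 3)
After 'push -2': stack = [0, 0, 7, -2] (depth 4)
After 'push 12': stack = [0, 0, 7, -2, 12] (depth 5)
After 'add': stack = [0, 0, 7, 10] (depth 4)
After 'div': stack = [0, 0, 0] (depth 3)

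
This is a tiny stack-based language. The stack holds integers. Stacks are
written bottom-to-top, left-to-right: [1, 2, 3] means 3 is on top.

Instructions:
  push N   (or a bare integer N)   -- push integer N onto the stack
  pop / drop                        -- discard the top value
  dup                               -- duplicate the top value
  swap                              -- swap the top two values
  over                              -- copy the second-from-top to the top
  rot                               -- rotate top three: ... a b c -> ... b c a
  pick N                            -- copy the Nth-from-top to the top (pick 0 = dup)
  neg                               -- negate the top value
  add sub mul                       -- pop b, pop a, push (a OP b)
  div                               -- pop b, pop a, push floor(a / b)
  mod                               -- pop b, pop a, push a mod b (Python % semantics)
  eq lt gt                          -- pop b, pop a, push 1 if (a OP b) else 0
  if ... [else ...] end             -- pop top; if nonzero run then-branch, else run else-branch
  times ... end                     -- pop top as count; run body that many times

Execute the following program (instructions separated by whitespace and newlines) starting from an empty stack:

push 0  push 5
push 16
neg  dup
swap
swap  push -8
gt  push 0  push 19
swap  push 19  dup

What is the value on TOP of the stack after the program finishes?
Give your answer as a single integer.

After 'push 0': [0]
After 'push 5': [0, 5]
After 'push 16': [0, 5, 16]
After 'neg': [0, 5, -16]
After 'dup': [0, 5, -16, -16]
After 'swap': [0, 5, -16, -16]
After 'swap': [0, 5, -16, -16]
After 'push -8': [0, 5, -16, -16, -8]
After 'gt': [0, 5, -16, 0]
After 'push 0': [0, 5, -16, 0, 0]
After 'push 19': [0, 5, -16, 0, 0, 19]
After 'swap': [0, 5, -16, 0, 19, 0]
After 'push 19': [0, 5, -16, 0, 19, 0, 19]
After 'dup': [0, 5, -16, 0, 19, 0, 19, 19]

Answer: 19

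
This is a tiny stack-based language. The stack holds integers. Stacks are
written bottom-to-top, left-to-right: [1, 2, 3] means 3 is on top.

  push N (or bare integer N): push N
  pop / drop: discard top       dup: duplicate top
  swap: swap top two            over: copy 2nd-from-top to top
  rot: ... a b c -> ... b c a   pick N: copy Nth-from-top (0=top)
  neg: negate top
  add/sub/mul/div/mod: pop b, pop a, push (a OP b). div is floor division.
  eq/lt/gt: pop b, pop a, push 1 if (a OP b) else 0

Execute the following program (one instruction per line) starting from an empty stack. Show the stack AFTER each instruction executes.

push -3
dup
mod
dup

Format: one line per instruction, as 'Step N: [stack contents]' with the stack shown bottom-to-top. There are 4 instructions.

Step 1: [-3]
Step 2: [-3, -3]
Step 3: [0]
Step 4: [0, 0]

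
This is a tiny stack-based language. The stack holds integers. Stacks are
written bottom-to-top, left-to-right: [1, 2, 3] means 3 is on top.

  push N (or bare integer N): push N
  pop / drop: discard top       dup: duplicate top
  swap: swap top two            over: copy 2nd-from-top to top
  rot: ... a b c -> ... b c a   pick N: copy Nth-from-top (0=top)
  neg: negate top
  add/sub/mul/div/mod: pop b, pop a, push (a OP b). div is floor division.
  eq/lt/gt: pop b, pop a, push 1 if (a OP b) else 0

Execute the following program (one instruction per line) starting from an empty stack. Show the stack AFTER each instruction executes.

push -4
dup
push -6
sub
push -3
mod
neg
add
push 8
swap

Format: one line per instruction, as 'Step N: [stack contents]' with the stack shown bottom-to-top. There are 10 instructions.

Step 1: [-4]
Step 2: [-4, -4]
Step 3: [-4, -4, -6]
Step 4: [-4, 2]
Step 5: [-4, 2, -3]
Step 6: [-4, -1]
Step 7: [-4, 1]
Step 8: [-3]
Step 9: [-3, 8]
Step 10: [8, -3]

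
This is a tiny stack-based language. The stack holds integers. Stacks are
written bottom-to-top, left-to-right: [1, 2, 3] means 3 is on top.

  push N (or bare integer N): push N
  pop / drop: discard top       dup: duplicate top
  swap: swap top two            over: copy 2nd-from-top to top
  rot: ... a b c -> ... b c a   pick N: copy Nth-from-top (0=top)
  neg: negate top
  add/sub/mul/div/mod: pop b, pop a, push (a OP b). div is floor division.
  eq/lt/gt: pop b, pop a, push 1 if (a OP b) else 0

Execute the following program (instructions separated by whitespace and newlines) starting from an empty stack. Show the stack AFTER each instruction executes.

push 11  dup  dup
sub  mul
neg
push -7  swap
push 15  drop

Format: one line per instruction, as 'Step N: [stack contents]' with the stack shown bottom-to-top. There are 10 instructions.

Step 1: [11]
Step 2: [11, 11]
Step 3: [11, 11, 11]
Step 4: [11, 0]
Step 5: [0]
Step 6: [0]
Step 7: [0, -7]
Step 8: [-7, 0]
Step 9: [-7, 0, 15]
Step 10: [-7, 0]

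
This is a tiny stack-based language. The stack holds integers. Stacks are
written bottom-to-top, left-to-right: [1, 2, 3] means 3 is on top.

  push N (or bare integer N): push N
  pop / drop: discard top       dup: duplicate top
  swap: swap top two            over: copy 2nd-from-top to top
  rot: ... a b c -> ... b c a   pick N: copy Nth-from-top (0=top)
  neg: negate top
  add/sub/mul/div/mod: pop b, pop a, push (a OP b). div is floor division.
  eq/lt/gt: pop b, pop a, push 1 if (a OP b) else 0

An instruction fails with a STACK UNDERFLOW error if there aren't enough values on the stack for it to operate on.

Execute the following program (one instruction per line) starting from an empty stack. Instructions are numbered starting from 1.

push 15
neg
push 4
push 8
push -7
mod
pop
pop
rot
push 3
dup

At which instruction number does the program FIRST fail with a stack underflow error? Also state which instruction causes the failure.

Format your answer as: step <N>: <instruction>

Step 1 ('push 15'): stack = [15], depth = 1
Step 2 ('neg'): stack = [-15], depth = 1
Step 3 ('push 4'): stack = [-15, 4], depth = 2
Step 4 ('push 8'): stack = [-15, 4, 8], depth = 3
Step 5 ('push -7'): stack = [-15, 4, 8, -7], depth = 4
Step 6 ('mod'): stack = [-15, 4, -6], depth = 3
Step 7 ('pop'): stack = [-15, 4], depth = 2
Step 8 ('pop'): stack = [-15], depth = 1
Step 9 ('rot'): needs 3 value(s) but depth is 1 — STACK UNDERFLOW

Answer: step 9: rot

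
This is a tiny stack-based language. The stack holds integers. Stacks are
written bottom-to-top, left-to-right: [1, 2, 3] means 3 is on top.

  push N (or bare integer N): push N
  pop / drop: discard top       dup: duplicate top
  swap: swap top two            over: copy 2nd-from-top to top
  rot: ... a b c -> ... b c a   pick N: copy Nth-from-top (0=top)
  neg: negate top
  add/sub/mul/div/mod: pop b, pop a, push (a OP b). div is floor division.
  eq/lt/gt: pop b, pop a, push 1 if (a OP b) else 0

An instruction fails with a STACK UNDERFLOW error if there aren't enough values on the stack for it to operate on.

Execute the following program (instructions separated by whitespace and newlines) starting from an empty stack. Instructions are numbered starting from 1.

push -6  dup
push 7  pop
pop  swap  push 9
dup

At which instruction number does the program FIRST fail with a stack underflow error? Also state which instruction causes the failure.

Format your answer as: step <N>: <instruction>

Step 1 ('push -6'): stack = [-6], depth = 1
Step 2 ('dup'): stack = [-6, -6], depth = 2
Step 3 ('push 7'): stack = [-6, -6, 7], depth = 3
Step 4 ('pop'): stack = [-6, -6], depth = 2
Step 5 ('pop'): stack = [-6], depth = 1
Step 6 ('swap'): needs 2 value(s) but depth is 1 — STACK UNDERFLOW

Answer: step 6: swap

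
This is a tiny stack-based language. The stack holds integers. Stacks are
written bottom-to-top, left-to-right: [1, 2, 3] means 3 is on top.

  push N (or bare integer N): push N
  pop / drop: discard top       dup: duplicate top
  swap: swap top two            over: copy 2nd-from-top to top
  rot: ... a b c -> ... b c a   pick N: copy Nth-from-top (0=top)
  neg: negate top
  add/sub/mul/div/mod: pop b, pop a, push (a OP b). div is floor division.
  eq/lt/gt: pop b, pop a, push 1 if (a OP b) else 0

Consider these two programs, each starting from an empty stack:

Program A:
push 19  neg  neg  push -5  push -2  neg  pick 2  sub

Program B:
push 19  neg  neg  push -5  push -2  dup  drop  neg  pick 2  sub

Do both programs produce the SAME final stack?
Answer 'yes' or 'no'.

Answer: yes

Derivation:
Program A trace:
  After 'push 19': [19]
  After 'neg': [-19]
  After 'neg': [19]
  After 'push -5': [19, -5]
  After 'push -2': [19, -5, -2]
  After 'neg': [19, -5, 2]
  After 'pick 2': [19, -5, 2, 19]
  After 'sub': [19, -5, -17]
Program A final stack: [19, -5, -17]

Program B trace:
  After 'push 19': [19]
  After 'neg': [-19]
  After 'neg': [19]
  After 'push -5': [19, -5]
  After 'push -2': [19, -5, -2]
  After 'dup': [19, -5, -2, -2]
  After 'drop': [19, -5, -2]
  After 'neg': [19, -5, 2]
  After 'pick 2': [19, -5, 2, 19]
  After 'sub': [19, -5, -17]
Program B final stack: [19, -5, -17]
Same: yes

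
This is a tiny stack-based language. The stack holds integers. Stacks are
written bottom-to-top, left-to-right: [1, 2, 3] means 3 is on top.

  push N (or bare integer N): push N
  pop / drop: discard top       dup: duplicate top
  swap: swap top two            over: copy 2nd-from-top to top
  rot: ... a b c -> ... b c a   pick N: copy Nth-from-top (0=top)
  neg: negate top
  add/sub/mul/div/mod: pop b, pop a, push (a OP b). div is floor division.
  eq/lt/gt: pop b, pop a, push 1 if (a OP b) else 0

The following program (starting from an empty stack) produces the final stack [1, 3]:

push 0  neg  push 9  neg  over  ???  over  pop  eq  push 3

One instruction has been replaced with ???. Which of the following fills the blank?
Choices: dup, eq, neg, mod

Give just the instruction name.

Answer: eq

Derivation:
Stack before ???: [0, -9, 0]
Stack after ???:  [0, 0]
Checking each choice:
  dup: produces [0, -9, 1, 3]
  eq: MATCH
  neg: produces [0, 0, 3]
  mod: modulo by zero


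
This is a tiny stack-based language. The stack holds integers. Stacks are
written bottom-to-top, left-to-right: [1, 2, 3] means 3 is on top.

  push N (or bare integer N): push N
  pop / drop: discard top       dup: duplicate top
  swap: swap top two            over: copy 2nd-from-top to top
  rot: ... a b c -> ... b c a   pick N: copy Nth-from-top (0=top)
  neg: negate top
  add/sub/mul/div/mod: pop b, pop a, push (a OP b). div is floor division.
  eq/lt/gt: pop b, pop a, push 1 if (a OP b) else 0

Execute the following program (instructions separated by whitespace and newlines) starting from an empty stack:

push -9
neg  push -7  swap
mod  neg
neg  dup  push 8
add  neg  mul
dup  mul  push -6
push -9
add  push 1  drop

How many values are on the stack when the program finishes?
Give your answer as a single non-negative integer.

After 'push -9': stack = [-9] (depth 1)
After 'neg': stack = [9] (depth 1)
After 'push -7': stack = [9, -7] (depth 2)
After 'swap': stack = [-7, 9] (depth 2)
After 'mod': stack = [2] (depth 1)
After 'neg': stack = [-2] (depth 1)
After 'neg': stack = [2] (depth 1)
After 'dup': stack = [2, 2] (depth 2)
After 'push 8': stack = [2, 2, 8] (depth 3)
After 'add': stack = [2, 10] (depth 2)
After 'neg': stack = [2, -10] (depth 2)
After 'mul': stack = [-20] (depth 1)
After 'dup': stack = [-20, -20] (depth 2)
After 'mul': stack = [400] (depth 1)
After 'push -6': stack = [400, -6] (depth 2)
After 'push -9': stack = [400, -6, -9] (depth 3)
After 'add': stack = [400, -15] (depth 2)
After 'push 1': stack = [400, -15, 1] (depth 3)
After 'drop': stack = [400, -15] (depth 2)

Answer: 2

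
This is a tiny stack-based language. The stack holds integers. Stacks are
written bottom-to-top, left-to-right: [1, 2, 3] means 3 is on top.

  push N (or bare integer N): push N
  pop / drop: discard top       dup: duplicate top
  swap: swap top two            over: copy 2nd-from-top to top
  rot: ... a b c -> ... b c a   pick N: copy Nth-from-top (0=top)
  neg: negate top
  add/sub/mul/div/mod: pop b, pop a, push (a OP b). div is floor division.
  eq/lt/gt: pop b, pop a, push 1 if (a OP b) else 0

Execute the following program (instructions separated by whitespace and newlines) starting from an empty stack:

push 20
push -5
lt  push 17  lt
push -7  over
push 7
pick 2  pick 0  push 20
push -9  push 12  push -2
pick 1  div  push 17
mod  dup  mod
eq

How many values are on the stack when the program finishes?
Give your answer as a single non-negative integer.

After 'push 20': stack = [20] (depth 1)
After 'push -5': stack = [20, -5] (depth 2)
After 'lt': stack = [0] (depth 1)
After 'push 17': stack = [0, 17] (depth 2)
After 'lt': stack = [1] (depth 1)
After 'push -7': stack = [1, -7] (depth 2)
After 'over': stack = [1, -7, 1] (depth 3)
After 'push 7': stack = [1, -7, 1, 7] (depth 4)
After 'pick 2': stack = [1, -7, 1, 7, -7] (depth 5)
After 'pick 0': stack = [1, -7, 1, 7, -7, -7] (depth 6)
  ...
After 'push -9': stack = [1, -7, 1, 7, -7, -7, 20, -9] (depth 8)
After 'push 12': stack = [1, -7, 1, 7, -7, -7, 20, -9, 12] (depth 9)
After 'push -2': stack = [1, -7, 1, 7, -7, -7, 20, -9, 12, -2] (depth 10)
After 'pick 1': stack = [1, -7, 1, 7, -7, -7, 20, -9, 12, -2, 12] (depth 11)
After 'div': stack = [1, -7, 1, 7, -7, -7, 20, -9, 12, -1] (depth 10)
After 'push 17': stack = [1, -7, 1, 7, -7, -7, 20, -9, 12, -1, 17] (depth 11)
After 'mod': stack = [1, -7, 1, 7, -7, -7, 20, -9, 12, 16] (depth 10)
After 'dup': stack = [1, -7, 1, 7, -7, -7, 20, -9, 12, 16, 16] (depth 11)
After 'mod': stack = [1, -7, 1, 7, -7, -7, 20, -9, 12, 0] (depth 10)
After 'eq': stack = [1, -7, 1, 7, -7, -7, 20, -9, 0] (depth 9)

Answer: 9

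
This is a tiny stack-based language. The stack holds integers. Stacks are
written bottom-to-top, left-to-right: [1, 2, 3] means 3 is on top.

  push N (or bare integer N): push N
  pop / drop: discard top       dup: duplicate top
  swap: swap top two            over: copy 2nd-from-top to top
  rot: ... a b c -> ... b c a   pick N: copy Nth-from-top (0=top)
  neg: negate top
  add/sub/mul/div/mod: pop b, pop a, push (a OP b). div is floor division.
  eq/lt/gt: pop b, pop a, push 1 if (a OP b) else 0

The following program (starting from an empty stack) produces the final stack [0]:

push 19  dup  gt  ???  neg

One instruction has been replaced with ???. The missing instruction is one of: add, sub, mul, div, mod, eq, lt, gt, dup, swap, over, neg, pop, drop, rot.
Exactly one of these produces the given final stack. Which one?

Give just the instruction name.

Answer: neg

Derivation:
Stack before ???: [0]
Stack after ???:  [0]
The instruction that transforms [0] -> [0] is: neg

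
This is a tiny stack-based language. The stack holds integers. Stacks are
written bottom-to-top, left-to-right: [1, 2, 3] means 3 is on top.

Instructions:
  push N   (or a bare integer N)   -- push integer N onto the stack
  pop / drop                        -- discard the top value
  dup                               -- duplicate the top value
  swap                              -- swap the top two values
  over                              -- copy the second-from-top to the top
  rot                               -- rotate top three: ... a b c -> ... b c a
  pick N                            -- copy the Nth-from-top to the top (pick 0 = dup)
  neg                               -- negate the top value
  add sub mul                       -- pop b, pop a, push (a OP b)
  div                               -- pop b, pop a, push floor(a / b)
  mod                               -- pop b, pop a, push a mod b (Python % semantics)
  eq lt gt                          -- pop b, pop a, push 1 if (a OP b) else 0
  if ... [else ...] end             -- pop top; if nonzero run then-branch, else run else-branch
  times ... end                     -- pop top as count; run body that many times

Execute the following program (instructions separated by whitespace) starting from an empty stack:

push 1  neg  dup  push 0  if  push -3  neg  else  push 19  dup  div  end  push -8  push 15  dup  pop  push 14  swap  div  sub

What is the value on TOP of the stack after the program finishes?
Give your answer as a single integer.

After 'push 1': [1]
After 'neg': [-1]
After 'dup': [-1, -1]
After 'push 0': [-1, -1, 0]
After 'if': [-1, -1]
After 'push 19': [-1, -1, 19]
After 'dup': [-1, -1, 19, 19]
After 'div': [-1, -1, 1]
After 'push -8': [-1, -1, 1, -8]
After 'push 15': [-1, -1, 1, -8, 15]
After 'dup': [-1, -1, 1, -8, 15, 15]
After 'pop': [-1, -1, 1, -8, 15]
After 'push 14': [-1, -1, 1, -8, 15, 14]
After 'swap': [-1, -1, 1, -8, 14, 15]
After 'div': [-1, -1, 1, -8, 0]
After 'sub': [-1, -1, 1, -8]

Answer: -8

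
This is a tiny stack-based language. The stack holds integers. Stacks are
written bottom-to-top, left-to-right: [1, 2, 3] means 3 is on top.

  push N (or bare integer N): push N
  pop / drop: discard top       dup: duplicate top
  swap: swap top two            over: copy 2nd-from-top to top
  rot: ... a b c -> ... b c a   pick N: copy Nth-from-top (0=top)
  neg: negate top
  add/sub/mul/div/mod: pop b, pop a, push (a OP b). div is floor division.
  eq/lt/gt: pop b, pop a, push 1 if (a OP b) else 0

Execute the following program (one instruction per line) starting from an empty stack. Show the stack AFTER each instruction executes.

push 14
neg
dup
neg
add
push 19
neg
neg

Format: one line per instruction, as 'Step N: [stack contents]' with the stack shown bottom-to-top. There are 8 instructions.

Step 1: [14]
Step 2: [-14]
Step 3: [-14, -14]
Step 4: [-14, 14]
Step 5: [0]
Step 6: [0, 19]
Step 7: [0, -19]
Step 8: [0, 19]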